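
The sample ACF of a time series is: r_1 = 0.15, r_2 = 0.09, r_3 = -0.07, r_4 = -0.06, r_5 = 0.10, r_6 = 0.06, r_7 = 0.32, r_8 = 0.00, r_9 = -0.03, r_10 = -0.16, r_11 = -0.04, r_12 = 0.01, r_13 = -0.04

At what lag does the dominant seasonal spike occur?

The largest autocorrelation is r_7 = 0.32; the remaining lags stay at or below 0.15.
The dominant spike at lag 7 indicates a seasonal period of 7.

7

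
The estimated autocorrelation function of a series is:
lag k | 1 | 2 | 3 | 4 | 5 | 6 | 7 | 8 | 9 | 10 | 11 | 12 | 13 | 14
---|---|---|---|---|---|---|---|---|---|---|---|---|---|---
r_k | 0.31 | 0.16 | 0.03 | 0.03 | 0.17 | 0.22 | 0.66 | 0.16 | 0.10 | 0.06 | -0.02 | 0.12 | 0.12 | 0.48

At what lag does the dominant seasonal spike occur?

The largest autocorrelation is r_7 = 0.66, with a weaker echo at lag 14 (0.48); the remaining lags stay at or below 0.31. The elevated value at lag 1 (0.31), dropping to 0.16 at lag 2, reflects decaying short-term dependence rather than seasonality.
The dominant spike at lag 7 indicates a seasonal period of 7.

7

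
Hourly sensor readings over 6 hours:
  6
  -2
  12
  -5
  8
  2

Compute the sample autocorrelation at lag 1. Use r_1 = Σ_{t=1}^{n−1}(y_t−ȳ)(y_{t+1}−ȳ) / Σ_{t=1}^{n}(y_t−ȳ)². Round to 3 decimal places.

Mean ȳ = (6 − 2 + 12 − 5 + 8 + 2)/6 = 3.5000
Numerator Σ_{t=1}^{5}(y_t−ȳ)(y_{t+1}−ȳ) = -177.7500
Denominator Σ(y_t−ȳ)² = 203.5000
r_1 = -177.7500 / 203.5000 = -0.873

-0.873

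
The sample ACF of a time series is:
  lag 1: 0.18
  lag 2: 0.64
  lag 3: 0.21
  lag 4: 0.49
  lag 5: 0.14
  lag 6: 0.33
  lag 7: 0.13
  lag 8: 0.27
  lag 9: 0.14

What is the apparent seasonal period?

The largest autocorrelation is r_2 = 0.64, with weaker echoes at lags 4 (0.49), 6 (0.33) and 8 (0.27); the remaining lags stay at or below 0.21.
The dominant spike at lag 2 indicates a seasonal period of 2.

2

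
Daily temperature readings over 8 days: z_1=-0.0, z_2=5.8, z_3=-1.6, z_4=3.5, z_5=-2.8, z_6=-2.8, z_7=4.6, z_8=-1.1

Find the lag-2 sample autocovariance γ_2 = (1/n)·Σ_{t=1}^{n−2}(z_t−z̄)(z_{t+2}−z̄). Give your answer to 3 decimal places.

Mean z̄ = (-0.0 + 5.8 − 1.6 + 3.5 − 2.8 − 2.8 + 4.6 − 1.1)/8 = 0.7000
Σ_{t=1}^{6}(z_t−z̄)(z_{t+2}−z̄) = 6.7900
γ_2 = 6.7900 / 8 = 0.849

0.849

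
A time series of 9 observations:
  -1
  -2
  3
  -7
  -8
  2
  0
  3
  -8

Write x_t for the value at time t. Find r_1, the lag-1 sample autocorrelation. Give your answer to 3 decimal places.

Mean x̄ = (-1 − 2 + 3 − 7 − 8 + 2 + 0 + 3 − 8)/9 = -2.0000
Numerator Σ_{t=1}^{8}(x_t−x̄)(x_{t+1}−x̄) = -31.0000
Denominator Σ(x_t−x̄)² = 168.0000
r_1 = -31.0000 / 168.0000 = -0.185

-0.185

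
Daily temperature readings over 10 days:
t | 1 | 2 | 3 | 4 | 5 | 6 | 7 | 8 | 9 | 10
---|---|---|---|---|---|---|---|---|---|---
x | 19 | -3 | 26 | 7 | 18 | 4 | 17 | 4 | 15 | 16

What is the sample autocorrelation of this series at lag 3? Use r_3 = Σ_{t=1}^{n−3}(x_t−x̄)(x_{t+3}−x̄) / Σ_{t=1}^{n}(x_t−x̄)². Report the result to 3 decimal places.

-0.443

Mean x̄ = (19 − 3 + 26 + 7 + 18 + 4 + 17 + 4 + 15 + 16)/10 = 12.3000
Σ(x_t−x̄)(x_{t+3}−x̄) = (-35.5100) + (-87.2100) + (-113.7100) + (-24.9100) + (-47.3100) + (-22.4100) + (17.3900) = -313.6700
Denominator Σ(x_t−x̄)² = 708.1000
r_3 = -313.6700 / 708.1000 = -0.443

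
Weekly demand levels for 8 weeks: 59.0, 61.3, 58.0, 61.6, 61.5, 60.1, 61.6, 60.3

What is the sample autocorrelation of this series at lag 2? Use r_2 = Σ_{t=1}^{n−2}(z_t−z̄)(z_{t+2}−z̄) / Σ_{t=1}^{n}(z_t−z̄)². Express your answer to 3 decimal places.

Mean z̄ = (59.0 + 61.3 + 58.0 + 61.6 + 61.5 + 60.1 + 61.6 + 60.3)/8 = 60.4250
Σ(z_t−z̄)(z_{t+2}−z̄) = (3.4556) + (1.0281) + (-2.6069) + (-0.3819) + (1.2631) + (0.0406) = 2.7988
Denominator Σ(z_t−z̄)² = 12.7150
r_2 = 2.7988 / 12.7150 = 0.220

0.220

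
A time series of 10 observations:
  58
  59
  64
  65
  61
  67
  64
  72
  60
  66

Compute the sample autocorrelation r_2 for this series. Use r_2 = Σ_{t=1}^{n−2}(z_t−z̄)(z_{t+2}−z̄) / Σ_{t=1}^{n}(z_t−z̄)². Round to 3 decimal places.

Mean z̄ = (58 + 59 + 64 + 65 + 61 + 67 + 64 + 72 + 60 + 66)/10 = 63.6000
Numerator Σ_{t=1}^{8}(z_t−z̄)(z_{t+2}−z̄) = 41.2800
Denominator Σ(z_t−z̄)² = 162.4000
r_2 = 41.2800 / 162.4000 = 0.254

0.254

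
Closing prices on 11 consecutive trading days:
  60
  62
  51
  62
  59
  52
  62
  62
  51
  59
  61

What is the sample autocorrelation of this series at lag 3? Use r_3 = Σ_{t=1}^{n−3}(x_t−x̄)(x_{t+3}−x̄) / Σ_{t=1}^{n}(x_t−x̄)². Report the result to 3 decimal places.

0.612

Mean x̄ = (60 + 62 + 51 + 62 + 59 + 52 + 62 + 62 + 51 + 59 + 61)/11 = 58.2727
Numerator Σ_{t=1}^{8}(x_t−x̄)(x_{t+3}−x̄) = 129.8678
Denominator Σ(x_t−x̄)² = 212.1818
r_3 = 129.8678 / 212.1818 = 0.612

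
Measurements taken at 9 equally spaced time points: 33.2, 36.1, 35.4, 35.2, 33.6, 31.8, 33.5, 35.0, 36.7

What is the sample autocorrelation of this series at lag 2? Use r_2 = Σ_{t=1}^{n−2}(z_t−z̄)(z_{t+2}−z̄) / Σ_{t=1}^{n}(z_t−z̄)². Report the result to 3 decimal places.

Mean z̄ = (33.2 + 36.1 + 35.4 + 35.2 + 33.6 + 31.8 + 33.5 + 35.0 + 36.7)/9 = 34.5000
Σ(z_t−z̄)(z_{t+2}−z̄) = (-1.1700) + (1.1200) + (-0.8100) + (-1.8900) + (0.9000) + (-1.3500) + (-2.2000) = -5.4000
Denominator Σ(z_t−z̄)² = 19.7400
r_2 = -5.4000 / 19.7400 = -0.274

-0.274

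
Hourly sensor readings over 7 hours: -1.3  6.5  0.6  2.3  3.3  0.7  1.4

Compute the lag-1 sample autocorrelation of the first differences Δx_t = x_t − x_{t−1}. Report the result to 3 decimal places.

-0.534

First differences Δx: 7.8, -5.9, 1.7, 1.0, -2.6, 0.7
Mean of differences = 0.4500
Numerator Σ(Δx_t−Δx̄)(Δx_{t+1}−Δx̄) = -56.3625
Denominator Σ(Δx_t−Δx̄)² = 105.5750
r_1(Δx) = -56.3625 / 105.5750 = -0.534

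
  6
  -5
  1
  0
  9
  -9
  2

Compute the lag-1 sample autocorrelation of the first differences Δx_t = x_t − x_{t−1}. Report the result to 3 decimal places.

-0.652

First differences Δx: -11, 6, -1, 9, -18, 11
Mean of differences = -0.6667
Numerator Σ(Δx_t−Δx̄)(Δx_{t+1}−Δx̄) = -444.1111
Denominator Σ(Δx_t−Δx̄)² = 681.3333
r_1(Δx) = -444.1111 / 681.3333 = -0.652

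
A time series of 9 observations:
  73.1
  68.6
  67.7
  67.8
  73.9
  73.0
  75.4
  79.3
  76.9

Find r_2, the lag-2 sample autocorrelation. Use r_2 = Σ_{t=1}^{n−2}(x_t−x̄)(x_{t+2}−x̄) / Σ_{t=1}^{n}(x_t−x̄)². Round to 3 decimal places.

Mean x̄ = (73.1 + 68.6 + 67.7 + 67.8 + 73.9 + 73.0 + 75.4 + 79.3 + 76.9)/9 = 72.8556
Numerator Σ_{t=1}^{7}(x_t−x̄)(x_{t+2}−x̄) = 28.0183
Denominator Σ(x_t−x̄)² = 135.7822
r_2 = 28.0183 / 135.7822 = 0.206

0.206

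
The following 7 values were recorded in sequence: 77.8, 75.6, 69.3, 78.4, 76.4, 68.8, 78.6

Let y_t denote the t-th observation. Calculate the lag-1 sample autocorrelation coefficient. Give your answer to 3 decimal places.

Mean ȳ = (77.8 + 75.6 + 69.3 + 78.4 + 76.4 + 68.8 + 78.6)/7 = 74.9857
Σ(y_t−ȳ)(y_{t+1}−ȳ) = (1.7288) + (-3.4927) + (-19.4127) + (4.8288) + (-8.7484) + (-22.3569) = -47.4531
Denominator Σ(y_t−ȳ)² = 105.6086
r_1 = -47.4531 / 105.6086 = -0.449

-0.449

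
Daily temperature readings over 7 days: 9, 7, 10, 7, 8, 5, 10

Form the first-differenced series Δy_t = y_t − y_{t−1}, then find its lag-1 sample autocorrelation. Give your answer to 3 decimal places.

First differences Δy: -2, 3, -3, 1, -3, 5
Mean of differences = 0.1667
Numerator Σ(Δy_t−Δȳ)(Δy_{t+1}−Δȳ) = -35.6944
Denominator Σ(Δy_t−Δȳ)² = 56.8333
r_1(Δy) = -35.6944 / 56.8333 = -0.628

-0.628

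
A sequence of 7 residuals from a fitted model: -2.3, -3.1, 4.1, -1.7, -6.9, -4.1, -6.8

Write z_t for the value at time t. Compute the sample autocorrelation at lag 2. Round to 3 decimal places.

Mean z̄ = (-2.3 − 3.1 + 4.1 − 1.7 − 6.9 − 4.1 − 6.8)/7 = -2.9714
Deviations from mean: 0.6714, -0.1286, 7.0714, 1.2714, -3.9286, -1.1286, -3.8286
Σ(z_t−z̄)(z_{t+2}−z̄) = (4.7480) + (-0.1635) + (-27.7806) + (-1.4349) + (15.0408) = -9.5902
Denominator Σ(z_t−z̄)² = 83.4543
r_2 = -9.5902 / 83.4543 = -0.115

-0.115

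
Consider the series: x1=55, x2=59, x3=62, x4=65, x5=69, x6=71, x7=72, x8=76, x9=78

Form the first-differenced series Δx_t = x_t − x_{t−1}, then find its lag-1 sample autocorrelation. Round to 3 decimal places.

-0.241

First differences Δx: 4, 3, 3, 4, 2, 1, 4, 2
Mean of differences = 2.8750
Numerator Σ(Δx_t−Δx̄)(Δx_{t+1}−Δx̄) = -2.1406
Denominator Σ(Δx_t−Δx̄)² = 8.8750
r_1(Δx) = -2.1406 / 8.8750 = -0.241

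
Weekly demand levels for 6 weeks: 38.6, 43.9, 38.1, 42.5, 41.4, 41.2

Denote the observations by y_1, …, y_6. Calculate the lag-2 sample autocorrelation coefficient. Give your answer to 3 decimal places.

Mean ȳ = (38.6 + 43.9 + 38.1 + 42.5 + 41.4 + 41.2)/6 = 40.9500
Deviations from mean: -2.3500, 2.9500, -2.8500, 1.5500, 0.4500, 0.2500
Σ(y_t−ȳ)(y_{t+2}−ȳ) = (6.6975) + (4.5725) + (-1.2825) + (0.3875) = 10.3750
Denominator Σ(y_t−ȳ)² = 25.0150
r_2 = 10.3750 / 25.0150 = 0.415

0.415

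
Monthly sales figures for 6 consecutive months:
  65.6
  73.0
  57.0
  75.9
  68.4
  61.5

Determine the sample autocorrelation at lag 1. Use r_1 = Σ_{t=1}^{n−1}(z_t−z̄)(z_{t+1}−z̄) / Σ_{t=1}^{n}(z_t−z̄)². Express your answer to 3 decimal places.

Mean z̄ = (65.6 + 73.0 + 57.0 + 75.9 + 68.4 + 61.5)/6 = 66.9000
Σ(z_t−z̄)(z_{t+1}−z̄) = (-7.9300) + (-60.3900) + (-89.1000) + (13.5000) + (-8.1000) = -152.0200
Denominator Σ(z_t−z̄)² = 249.3200
r_1 = -152.0200 / 249.3200 = -0.610

-0.610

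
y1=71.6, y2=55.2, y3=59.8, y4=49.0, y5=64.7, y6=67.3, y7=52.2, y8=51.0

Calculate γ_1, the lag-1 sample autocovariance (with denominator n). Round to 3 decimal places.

Mean ȳ = (71.6 + 55.2 + 59.8 + 49.0 + 64.7 + 67.3 + 52.2 + 51.0)/8 = 58.8500
Σ_{t=1}^{7}(y_t−ȳ)(y_{t+1}−ȳ) = -71.5425
γ_1 = -71.5425 / 8 = -8.943

-8.943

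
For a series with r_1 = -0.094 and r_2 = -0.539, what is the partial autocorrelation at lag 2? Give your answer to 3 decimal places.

φ_{22} = (r_2 − r_1²) / (1 − r_1²)
r_1² = (-0.094)² = 0.008836
Numerator = -0.539 − 0.0088 = -0.5478; denominator = 1 − 0.0088 = 0.9912
φ_{22} = -0.5478 / 0.9912 = -0.553

-0.553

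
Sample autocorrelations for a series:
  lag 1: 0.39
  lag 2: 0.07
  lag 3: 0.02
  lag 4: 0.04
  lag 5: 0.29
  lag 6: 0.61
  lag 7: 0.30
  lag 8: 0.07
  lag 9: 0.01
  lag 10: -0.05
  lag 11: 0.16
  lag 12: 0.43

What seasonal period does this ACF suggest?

6

The largest autocorrelation is r_6 = 0.61, with a weaker echo at lag 12 (0.43); the remaining lags stay at or below 0.39. The elevated value at lag 1 (0.39), dropping to 0.07 at lag 2, reflects decaying short-term dependence rather than seasonality.
The dominant spike at lag 6 indicates a seasonal period of 6.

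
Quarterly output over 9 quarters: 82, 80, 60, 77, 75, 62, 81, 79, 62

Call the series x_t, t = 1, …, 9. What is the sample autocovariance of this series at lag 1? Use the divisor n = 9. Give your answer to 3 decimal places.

Mean x̄ = (82 + 80 + 60 + 77 + 75 + 62 + 81 + 79 + 62)/9 = 73.1111
Σ_{t=1}^{8}(x_t−x̄)(x_{t+1}−x̄) = -200.3457
γ_1 = -200.3457 / 9 = -22.261

-22.261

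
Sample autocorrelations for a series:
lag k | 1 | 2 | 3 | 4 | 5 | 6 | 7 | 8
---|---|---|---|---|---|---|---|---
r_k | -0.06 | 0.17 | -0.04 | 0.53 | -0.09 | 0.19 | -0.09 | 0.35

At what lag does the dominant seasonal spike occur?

4

The largest autocorrelation is r_4 = 0.53, with a weaker echo at lag 8 (0.35); the remaining lags stay at or below 0.19.
The dominant spike at lag 4 indicates a seasonal period of 4.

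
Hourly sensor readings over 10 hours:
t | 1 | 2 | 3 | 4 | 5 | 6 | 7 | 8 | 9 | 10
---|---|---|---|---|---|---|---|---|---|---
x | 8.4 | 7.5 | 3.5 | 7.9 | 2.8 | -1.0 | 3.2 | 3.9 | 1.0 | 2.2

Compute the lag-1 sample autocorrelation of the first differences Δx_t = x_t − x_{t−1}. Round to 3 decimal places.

-0.404

First differences Δx: -0.9, -4.0, 4.4, -5.1, -3.8, 4.2, 0.7, -2.9, 1.2
Mean of differences = -0.6889
Numerator Σ(Δx_t−Δx̄)(Δx_{t+1}−Δx̄) = -40.5423
Denominator Σ(Δx_t−Δx̄)² = 100.3289
r_1(Δx) = -40.5423 / 100.3289 = -0.404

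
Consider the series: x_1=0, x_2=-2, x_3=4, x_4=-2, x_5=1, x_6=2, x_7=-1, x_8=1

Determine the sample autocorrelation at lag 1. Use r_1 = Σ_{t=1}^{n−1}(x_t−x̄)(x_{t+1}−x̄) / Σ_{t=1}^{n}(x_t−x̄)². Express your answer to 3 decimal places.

Mean x̄ = (0 − 2 + 4 − 2 + 1 + 2 − 1 + 1)/8 = 0.3750
Deviations from mean: -0.3750, -2.3750, 3.6250, -2.3750, 0.6250, 1.6250, -1.3750, 0.6250
Numerator Σ_{t=1}^{7}(x_t−x̄)(x_{t+1}−x̄) = -19.8906
Denominator Σ(x_t−x̄)² = 29.8750
r_1 = -19.8906 / 29.8750 = -0.666

-0.666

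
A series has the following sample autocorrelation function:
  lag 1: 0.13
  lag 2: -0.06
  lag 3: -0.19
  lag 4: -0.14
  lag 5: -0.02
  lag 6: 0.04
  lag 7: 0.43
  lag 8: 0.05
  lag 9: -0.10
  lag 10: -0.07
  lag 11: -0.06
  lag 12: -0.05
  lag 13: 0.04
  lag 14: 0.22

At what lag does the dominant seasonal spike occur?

7

The largest autocorrelation is r_7 = 0.43, with a weaker echo at lag 14 (0.22); the remaining lags stay at or below 0.13.
The dominant spike at lag 7 indicates a seasonal period of 7.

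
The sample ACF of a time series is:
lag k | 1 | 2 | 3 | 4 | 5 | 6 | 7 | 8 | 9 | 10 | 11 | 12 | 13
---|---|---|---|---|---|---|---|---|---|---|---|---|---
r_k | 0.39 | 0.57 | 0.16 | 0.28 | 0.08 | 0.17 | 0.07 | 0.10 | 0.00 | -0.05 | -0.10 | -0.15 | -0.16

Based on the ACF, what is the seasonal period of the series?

2

The largest autocorrelation is r_2 = 0.57; the remaining lags stay at or below 0.39.
The dominant spike at lag 2 indicates a seasonal period of 2.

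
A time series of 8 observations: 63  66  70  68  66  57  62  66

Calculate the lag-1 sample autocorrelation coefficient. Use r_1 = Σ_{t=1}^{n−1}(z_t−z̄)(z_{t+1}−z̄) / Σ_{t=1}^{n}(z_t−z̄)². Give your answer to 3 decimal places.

0.297

Mean z̄ = (63 + 66 + 70 + 68 + 66 + 57 + 62 + 66)/8 = 64.7500
Deviations from mean: -1.7500, 1.2500, 5.2500, 3.2500, 1.2500, -7.7500, -2.7500, 1.2500
Σ(z_t−z̄)(z_{t+1}−z̄) = (-2.1875) + (6.5625) + (17.0625) + (4.0625) + (-9.6875) + (21.3125) + (-3.4375) = 33.6875
Denominator Σ(z_t−z̄)² = 113.5000
r_1 = 33.6875 / 113.5000 = 0.297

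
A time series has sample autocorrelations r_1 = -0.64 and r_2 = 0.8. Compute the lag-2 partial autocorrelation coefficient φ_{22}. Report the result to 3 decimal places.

φ_{22} = (r_2 − r_1²) / (1 − r_1²)
r_1² = (-0.64)² = 0.4096
Numerator = 0.8 − 0.4096 = 0.3904; denominator = 1 − 0.4096 = 0.5904
φ_{22} = 0.3904 / 0.5904 = 0.661

0.661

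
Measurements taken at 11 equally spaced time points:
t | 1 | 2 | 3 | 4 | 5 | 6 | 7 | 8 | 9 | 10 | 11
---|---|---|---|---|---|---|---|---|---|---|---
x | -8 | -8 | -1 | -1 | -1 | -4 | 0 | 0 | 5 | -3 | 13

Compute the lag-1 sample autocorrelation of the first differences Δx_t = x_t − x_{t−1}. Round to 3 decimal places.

First differences Δx: 0, 7, 0, 0, -3, 4, 0, 5, -8, 16
Mean of differences = 2.1000
Numerator Σ(Δx_t−Δx̄)(Δx_{t+1}−Δx̄) = -194.9100
Denominator Σ(Δx_t−Δx̄)² = 374.9000
r_1(Δx) = -194.9100 / 374.9000 = -0.520

-0.520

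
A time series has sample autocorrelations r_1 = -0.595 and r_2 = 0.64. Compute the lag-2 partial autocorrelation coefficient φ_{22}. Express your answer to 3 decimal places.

0.443

φ_{22} = (r_2 − r_1²) / (1 − r_1²)
r_1² = (-0.595)² = 0.354025
Numerator = 0.64 − 0.3540 = 0.2860; denominator = 1 − 0.3540 = 0.6460
φ_{22} = 0.2860 / 0.6460 = 0.443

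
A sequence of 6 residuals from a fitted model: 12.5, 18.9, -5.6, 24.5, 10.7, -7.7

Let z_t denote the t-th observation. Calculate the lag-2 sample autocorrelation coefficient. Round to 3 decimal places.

-0.214

Mean z̄ = (12.5 + 18.9 − 5.6 + 24.5 + 10.7 − 7.7)/6 = 8.8833
Deviations from mean: 3.6167, 10.0167, -14.4833, 15.6167, 1.8167, -16.5833
Σ(z_t−z̄)(z_{t+2}−z̄) = (-52.3814) + (156.4269) + (-26.3114) + (-258.9764) = -181.2422
Denominator Σ(z_t−z̄)² = 845.3683
r_2 = -181.2422 / 845.3683 = -0.214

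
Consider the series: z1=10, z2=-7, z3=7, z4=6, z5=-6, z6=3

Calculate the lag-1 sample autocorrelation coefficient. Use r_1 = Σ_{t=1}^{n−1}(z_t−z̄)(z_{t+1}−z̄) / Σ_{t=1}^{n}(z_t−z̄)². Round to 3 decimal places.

-0.541

Mean z̄ = (10 − 7 + 7 + 6 − 6 + 3)/6 = 2.1667
Σ(z_t−z̄)(z_{t+1}−z̄) = (-71.8056) + (-44.3056) + (18.5278) + (-31.3056) + (-6.8056) = -135.6944
Denominator Σ(z_t−z̄)² = 250.8333
r_1 = -135.6944 / 250.8333 = -0.541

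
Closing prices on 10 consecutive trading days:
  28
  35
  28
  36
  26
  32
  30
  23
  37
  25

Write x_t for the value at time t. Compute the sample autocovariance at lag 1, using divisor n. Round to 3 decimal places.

Mean x̄ = (28 + 35 + 28 + 36 + 26 + 32 + 30 + 23 + 37 + 25)/10 = 30.0000
Σ_{t=1}^{9}(x_t−x̄)(x_{t+1}−x̄) = -148.0000
γ_1 = -148.0000 / 10 = -14.800

-14.800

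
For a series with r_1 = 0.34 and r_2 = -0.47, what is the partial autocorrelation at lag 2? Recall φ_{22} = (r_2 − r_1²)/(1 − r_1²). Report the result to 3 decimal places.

φ_{22} = (r_2 − r_1²) / (1 − r_1²)
r_1² = (0.34)² = 0.1156
Numerator = -0.47 − 0.1156 = -0.5856; denominator = 1 − 0.1156 = 0.8844
φ_{22} = -0.5856 / 0.8844 = -0.662

-0.662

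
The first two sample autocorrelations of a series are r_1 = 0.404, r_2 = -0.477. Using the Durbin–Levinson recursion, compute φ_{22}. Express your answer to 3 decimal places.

φ_{22} = (r_2 − r_1²) / (1 − r_1²)
r_1² = (0.404)² = 0.163216
Numerator = -0.477 − 0.1632 = -0.6402; denominator = 1 − 0.1632 = 0.8368
φ_{22} = -0.6402 / 0.8368 = -0.765

-0.765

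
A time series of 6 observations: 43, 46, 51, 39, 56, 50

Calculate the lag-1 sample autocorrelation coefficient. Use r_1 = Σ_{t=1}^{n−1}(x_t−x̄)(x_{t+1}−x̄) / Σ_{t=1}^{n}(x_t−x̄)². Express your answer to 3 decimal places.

Mean x̄ = (43 + 46 + 51 + 39 + 56 + 50)/6 = 47.5000
Deviations from mean: -4.5000, -1.5000, 3.5000, -8.5000, 8.5000, 2.5000
Numerator Σ_{t=1}^{5}(x_t−x̄)(x_{t+1}−x̄) = -79.2500
Denominator Σ(x_t−x̄)² = 185.5000
r_1 = -79.2500 / 185.5000 = -0.427

-0.427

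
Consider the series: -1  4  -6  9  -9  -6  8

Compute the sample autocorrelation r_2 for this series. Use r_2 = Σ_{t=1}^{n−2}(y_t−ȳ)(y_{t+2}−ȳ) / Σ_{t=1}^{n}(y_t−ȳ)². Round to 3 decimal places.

Mean ȳ = (-1 + 4 − 6 + 9 − 9 − 6 + 8)/7 = -0.1429
Σ(y_t−ȳ)(y_{t+2}−ȳ) = (5.0204) + (37.8776) + (51.8776) + (-53.5510) + (-72.1224) = -30.8980
Denominator Σ(y_t−ȳ)² = 314.8571
r_2 = -30.8980 / 314.8571 = -0.098

-0.098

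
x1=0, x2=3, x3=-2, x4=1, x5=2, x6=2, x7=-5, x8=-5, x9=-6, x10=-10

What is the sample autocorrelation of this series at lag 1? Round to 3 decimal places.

Mean x̄ = (0 + 3 − 2 + 1 + 2 + 2 − 5 − 5 − 6 − 10)/10 = -2.0000
Numerator Σ_{t=1}^{9}(x_t−x̄)(x_{t+1}−x̄) = 79.0000
Denominator Σ(x_t−x̄)² = 168.0000
r_1 = 79.0000 / 168.0000 = 0.470

0.470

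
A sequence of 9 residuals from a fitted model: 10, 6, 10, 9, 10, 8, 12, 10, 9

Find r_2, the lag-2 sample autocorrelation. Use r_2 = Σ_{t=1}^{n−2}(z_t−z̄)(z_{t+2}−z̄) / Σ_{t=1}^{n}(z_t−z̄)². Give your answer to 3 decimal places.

0.111

Mean z̄ = (10 + 6 + 10 + 9 + 10 + 8 + 12 + 10 + 9)/9 = 9.3333
Σ(z_t−z̄)(z_{t+2}−z̄) = (0.4444) + (1.1111) + (0.4444) + (0.4444) + (1.7778) + (-0.8889) + (-0.8889) = 2.4444
Denominator Σ(z_t−z̄)² = 22.0000
r_2 = 2.4444 / 22.0000 = 0.111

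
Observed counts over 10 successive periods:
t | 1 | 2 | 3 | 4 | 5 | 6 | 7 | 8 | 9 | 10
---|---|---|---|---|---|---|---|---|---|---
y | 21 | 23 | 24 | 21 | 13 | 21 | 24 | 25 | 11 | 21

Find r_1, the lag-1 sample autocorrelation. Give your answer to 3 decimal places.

Mean ȳ = (21 + 23 + 24 + 21 + 13 + 21 + 24 + 25 + 11 + 21)/10 = 20.4000
Numerator Σ_{t=1}^{9}(y_t−ȳ)(y_{t+1}−ȳ) = -25.9600
Denominator Σ(y_t−ȳ)² = 198.4000
r_1 = -25.9600 / 198.4000 = -0.131

-0.131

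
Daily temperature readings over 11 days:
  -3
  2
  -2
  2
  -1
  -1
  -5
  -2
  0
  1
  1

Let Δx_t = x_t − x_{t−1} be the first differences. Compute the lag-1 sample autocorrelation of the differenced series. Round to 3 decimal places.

-0.548

First differences Δx: 5, -4, 4, -3, 0, -4, 3, 2, 1, 0
Mean of differences = 0.4000
Numerator Σ(Δx_t−Δx̄)(Δx_{t+1}−Δx̄) = -51.7600
Denominator Σ(Δx_t−Δx̄)² = 94.4000
r_1(Δx) = -51.7600 / 94.4000 = -0.548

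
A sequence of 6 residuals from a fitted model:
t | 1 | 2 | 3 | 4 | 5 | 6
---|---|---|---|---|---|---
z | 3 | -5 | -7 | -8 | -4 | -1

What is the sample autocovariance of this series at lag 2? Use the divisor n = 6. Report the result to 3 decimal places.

-4.481

Mean z̄ = (3 − 5 − 7 − 8 − 4 − 1)/6 = -3.6667
Deviations: 6.6667, -1.3333, -3.3333, -4.3333, -0.3333, 2.6667
Σ_{t=1}^{4}(z_t−z̄)(z_{t+2}−z̄) = -26.8889
γ_2 = -26.8889 / 6 = -4.481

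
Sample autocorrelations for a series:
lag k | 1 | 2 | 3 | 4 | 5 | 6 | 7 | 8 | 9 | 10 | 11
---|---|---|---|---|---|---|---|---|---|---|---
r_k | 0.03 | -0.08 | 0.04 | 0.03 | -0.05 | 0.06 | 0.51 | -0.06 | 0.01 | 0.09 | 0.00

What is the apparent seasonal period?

7

The largest autocorrelation is r_7 = 0.51; the remaining lags stay at or below 0.09.
The dominant spike at lag 7 indicates a seasonal period of 7.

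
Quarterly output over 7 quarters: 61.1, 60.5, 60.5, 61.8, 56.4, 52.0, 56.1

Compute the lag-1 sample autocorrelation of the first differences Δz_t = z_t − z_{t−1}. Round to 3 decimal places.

-0.144

First differences Δz: -0.6, 0.0, 1.3, -5.4, -4.4, 4.1
Mean of differences = -0.8333
Numerator Σ(Δz_t−Δz̄)(Δz_{t+1}−Δz̄) = -9.0778
Denominator Σ(Δz_t−Δz̄)² = 63.2133
r_1(Δz) = -9.0778 / 63.2133 = -0.144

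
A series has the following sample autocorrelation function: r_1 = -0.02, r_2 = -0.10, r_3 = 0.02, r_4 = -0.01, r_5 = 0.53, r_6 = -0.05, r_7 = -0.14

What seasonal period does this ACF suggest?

5

The largest autocorrelation is r_5 = 0.53; the remaining lags stay at or below 0.02.
The dominant spike at lag 5 indicates a seasonal period of 5.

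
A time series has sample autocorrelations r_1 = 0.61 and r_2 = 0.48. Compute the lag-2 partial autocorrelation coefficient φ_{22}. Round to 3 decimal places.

0.172

φ_{22} = (r_2 − r_1²) / (1 − r_1²)
r_1² = (0.61)² = 0.3721
Numerator = 0.48 − 0.3721 = 0.1079; denominator = 1 − 0.3721 = 0.6279
φ_{22} = 0.1079 / 0.6279 = 0.172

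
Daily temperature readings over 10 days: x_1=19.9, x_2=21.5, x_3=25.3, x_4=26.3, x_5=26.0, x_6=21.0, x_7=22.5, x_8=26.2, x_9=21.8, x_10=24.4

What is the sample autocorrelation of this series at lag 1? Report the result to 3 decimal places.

Mean x̄ = (19.9 + 21.5 + 25.3 + 26.3 + 26.0 + 21.0 + 22.5 + 26.2 + 21.8 + 24.4)/10 = 23.4900
Numerator Σ_{t=1}^{9}(x_t−x̄)(x_{t+1}−x̄) = 3.0959
Denominator Σ(x_t−x̄)² = 52.5290
r_1 = 3.0959 / 52.5290 = 0.059

0.059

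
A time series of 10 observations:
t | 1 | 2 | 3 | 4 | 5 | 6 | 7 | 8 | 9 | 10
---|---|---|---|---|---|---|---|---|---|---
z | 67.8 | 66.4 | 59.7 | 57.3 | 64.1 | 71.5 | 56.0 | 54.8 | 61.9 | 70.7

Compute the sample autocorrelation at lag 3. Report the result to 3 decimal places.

Mean z̄ = (67.8 + 66.4 + 59.7 + 57.3 + 64.1 + 71.5 + 56.0 + 54.8 + 61.9 + 70.7)/10 = 63.0200
Σ(z_t−z̄)(z_{t+3}−z̄) = (-27.3416) + (3.6504) + (-28.1536) + (40.1544) + (-8.8776) + (-9.4976) + (-53.9136) = -83.9792
Denominator Σ(z_t−z̄)² = 328.1760
r_3 = -83.9792 / 328.1760 = -0.256

-0.256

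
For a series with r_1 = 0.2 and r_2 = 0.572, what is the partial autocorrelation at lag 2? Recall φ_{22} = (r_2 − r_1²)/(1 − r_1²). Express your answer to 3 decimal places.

0.554

φ_{22} = (r_2 − r_1²) / (1 − r_1²)
r_1² = (0.2)² = 0.04
Numerator = 0.572 − 0.0400 = 0.5320; denominator = 1 − 0.0400 = 0.9600
φ_{22} = 0.5320 / 0.9600 = 0.554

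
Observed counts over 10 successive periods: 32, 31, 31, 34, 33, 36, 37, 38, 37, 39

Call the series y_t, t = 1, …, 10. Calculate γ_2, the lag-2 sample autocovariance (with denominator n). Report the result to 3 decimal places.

Mean ȳ = (32 + 31 + 31 + 34 + 33 + 36 + 37 + 38 + 37 + 39)/10 = 34.8000
Σ_{t=1}^{8}(y_t−ȳ)(y_{t+2}−ȳ) = 37.7200
γ_2 = 37.7200 / 10 = 3.772

3.772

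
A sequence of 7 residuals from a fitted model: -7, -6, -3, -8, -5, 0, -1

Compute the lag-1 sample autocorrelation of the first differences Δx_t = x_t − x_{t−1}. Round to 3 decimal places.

-0.375

First differences Δx: 1, 3, -5, 3, 5, -1
Mean of differences = 1.0000
Numerator Σ(Δx_t−Δx̄)(Δx_{t+1}−Δx̄) = -24.0000
Denominator Σ(Δx_t−Δx̄)² = 64.0000
r_1(Δx) = -24.0000 / 64.0000 = -0.375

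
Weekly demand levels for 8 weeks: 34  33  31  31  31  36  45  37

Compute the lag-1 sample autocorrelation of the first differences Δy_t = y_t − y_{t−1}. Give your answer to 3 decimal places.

First differences Δy: -1, -2, 0, 0, 5, 9, -8
Mean of differences = 0.4286
Numerator Σ(Δy_t−Δȳ)(Δy_{t+1}−Δȳ) = -30.3265
Denominator Σ(Δy_t−Δȳ)² = 173.7143
r_1(Δy) = -30.3265 / 173.7143 = -0.175

-0.175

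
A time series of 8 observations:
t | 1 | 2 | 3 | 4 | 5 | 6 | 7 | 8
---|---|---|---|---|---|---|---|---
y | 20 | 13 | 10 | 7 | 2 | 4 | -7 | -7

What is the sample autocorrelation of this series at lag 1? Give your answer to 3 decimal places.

Mean ȳ = (20 + 13 + 10 + 7 + 2 + 4 − 7 − 7)/8 = 5.2500
Σ(y_t−ȳ)(y_{t+1}−ȳ) = (114.3125) + (36.8125) + (8.3125) + (-5.6875) + (4.0625) + (15.3125) + (150.0625) = 323.1875
Denominator Σ(y_t−ȳ)² = 615.5000
r_1 = 323.1875 / 615.5000 = 0.525

0.525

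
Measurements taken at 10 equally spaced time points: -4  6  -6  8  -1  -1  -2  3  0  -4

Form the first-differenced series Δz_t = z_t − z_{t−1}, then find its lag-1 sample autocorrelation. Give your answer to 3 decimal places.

-0.738

First differences Δz: 10, -12, 14, -9, 0, -1, 5, -3, -4
Mean of differences = 0.0000
Numerator Σ(Δz_t−Δz̄)(Δz_{t+1}−Δz̄) = -422.0000
Denominator Σ(Δz_t−Δz̄)² = 572.0000
r_1(Δz) = -422.0000 / 572.0000 = -0.738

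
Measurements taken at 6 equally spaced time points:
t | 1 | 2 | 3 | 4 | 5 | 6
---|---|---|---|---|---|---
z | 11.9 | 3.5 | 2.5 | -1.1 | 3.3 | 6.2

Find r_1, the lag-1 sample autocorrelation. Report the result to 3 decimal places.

0.098

Mean z̄ = (11.9 + 3.5 + 2.5 − 1.1 + 3.3 + 6.2)/6 = 4.3833
Deviations from mean: 7.5167, -0.8833, -1.8833, -5.4833, -1.0833, 1.8167
Numerator Σ_{t=1}^{5}(z_t−z̄)(z_{t+1}−z̄) = 9.3231
Denominator Σ(z_t−z̄)² = 95.3683
r_1 = 9.3231 / 95.3683 = 0.098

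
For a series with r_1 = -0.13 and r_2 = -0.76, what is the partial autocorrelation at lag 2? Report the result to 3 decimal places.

φ_{22} = (r_2 − r_1²) / (1 − r_1²)
r_1² = (-0.13)² = 0.0169
Numerator = -0.76 − 0.0169 = -0.7769; denominator = 1 − 0.0169 = 0.9831
φ_{22} = -0.7769 / 0.9831 = -0.790

-0.790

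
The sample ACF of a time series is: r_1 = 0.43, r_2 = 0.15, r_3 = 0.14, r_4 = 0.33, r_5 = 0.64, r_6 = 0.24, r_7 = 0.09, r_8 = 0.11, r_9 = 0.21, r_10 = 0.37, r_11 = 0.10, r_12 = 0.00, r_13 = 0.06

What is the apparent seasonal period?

The largest autocorrelation is r_5 = 0.64; the remaining lags stay at or below 0.43. The elevated value at lag 1 (0.43), dropping to 0.15 at lag 2, reflects decaying short-term dependence rather than seasonality.
The dominant spike at lag 5 indicates a seasonal period of 5.

5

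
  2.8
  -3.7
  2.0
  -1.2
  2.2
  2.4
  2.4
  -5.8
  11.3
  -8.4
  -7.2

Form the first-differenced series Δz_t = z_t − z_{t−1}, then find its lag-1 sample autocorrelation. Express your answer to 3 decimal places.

First differences Δz: -6.5, 5.7, -3.2, 3.4, 0.2, 0.0, -8.2, 17.1, -19.7, 1.2
Mean of differences = -1.0000
Numerator Σ(Δz_t−Δz̄)(Δz_{t+1}−Δz̄) = -571.9200
Denominator Σ(Δz_t−Δz̄)² = 835.7600
r_1(Δz) = -571.9200 / 835.7600 = -0.684

-0.684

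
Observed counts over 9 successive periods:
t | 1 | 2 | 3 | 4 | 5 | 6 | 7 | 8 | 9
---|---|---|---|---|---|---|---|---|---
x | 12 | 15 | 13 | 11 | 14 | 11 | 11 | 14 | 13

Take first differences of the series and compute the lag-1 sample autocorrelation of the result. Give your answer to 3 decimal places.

First differences Δx: 3, -2, -2, 3, -3, 0, 3, -1
Mean of differences = 0.1250
Numerator Σ(Δx_t−Δx̄)(Δx_{t+1}−Δx̄) = -19.8906
Denominator Σ(Δx_t−Δx̄)² = 44.8750
r_1(Δx) = -19.8906 / 44.8750 = -0.443

-0.443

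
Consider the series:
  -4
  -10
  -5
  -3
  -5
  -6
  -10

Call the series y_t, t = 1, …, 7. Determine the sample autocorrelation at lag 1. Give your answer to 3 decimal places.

Mean ȳ = (-4 − 10 − 5 − 3 − 5 − 6 − 10)/7 = -6.1429
Deviations from mean: 2.1429, -3.8571, 1.1429, 3.1429, 1.1429, 0.1429, -3.8571
Numerator Σ_{t=1}^{6}(y_t−ȳ)(y_{t+1}−ȳ) = -5.8776
Denominator Σ(y_t−ȳ)² = 46.8571
r_1 = -5.8776 / 46.8571 = -0.125

-0.125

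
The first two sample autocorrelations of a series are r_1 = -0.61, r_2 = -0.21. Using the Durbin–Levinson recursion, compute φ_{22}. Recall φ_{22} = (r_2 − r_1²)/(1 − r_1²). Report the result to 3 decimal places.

-0.927

φ_{22} = (r_2 − r_1²) / (1 − r_1²)
r_1² = (-0.61)² = 0.3721
Numerator = -0.21 − 0.3721 = -0.5821; denominator = 1 − 0.3721 = 0.6279
φ_{22} = -0.5821 / 0.6279 = -0.927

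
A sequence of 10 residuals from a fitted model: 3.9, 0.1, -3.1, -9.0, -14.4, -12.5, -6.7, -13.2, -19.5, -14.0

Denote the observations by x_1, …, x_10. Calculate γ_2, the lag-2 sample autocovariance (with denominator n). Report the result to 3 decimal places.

Mean x̄ = (3.9 + 0.1 − 3.1 − 9.0 − 14.4 − 12.5 − 6.7 − 13.2 − 19.5 − 14.0)/10 = -8.8400
Σ_{t=1}^{8}(x_t−x̄)(x_{t+2}−x̄) = 44.1128
γ_2 = 44.1128 / 10 = 4.411

4.411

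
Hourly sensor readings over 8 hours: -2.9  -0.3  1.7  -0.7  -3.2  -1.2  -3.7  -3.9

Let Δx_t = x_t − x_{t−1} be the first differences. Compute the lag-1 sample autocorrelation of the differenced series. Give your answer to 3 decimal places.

First differences Δx: 2.6, 2.0, -2.4, -2.5, 2.0, -2.5, -0.2
Mean of differences = -0.1429
Numerator Σ(Δx_t−Δx̄)(Δx_{t+1}−Δx̄) = -3.6061
Denominator Σ(Δx_t−Δx̄)² = 32.9171
r_1(Δx) = -3.6061 / 32.9171 = -0.110

-0.110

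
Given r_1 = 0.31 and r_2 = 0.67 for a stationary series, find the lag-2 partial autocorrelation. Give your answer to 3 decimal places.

φ_{22} = (r_2 − r_1²) / (1 − r_1²)
r_1² = (0.31)² = 0.0961
Numerator = 0.67 − 0.0961 = 0.5739; denominator = 1 − 0.0961 = 0.9039
φ_{22} = 0.5739 / 0.9039 = 0.635

0.635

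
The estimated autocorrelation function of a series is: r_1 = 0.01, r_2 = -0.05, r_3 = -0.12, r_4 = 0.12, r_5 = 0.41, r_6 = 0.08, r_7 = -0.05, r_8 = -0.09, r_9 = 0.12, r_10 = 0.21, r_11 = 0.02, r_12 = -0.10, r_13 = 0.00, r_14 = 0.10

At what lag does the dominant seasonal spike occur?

5

The largest autocorrelation is r_5 = 0.41, with a weaker echo at lag 10 (0.21); the remaining lags stay at or below 0.12.
The dominant spike at lag 5 indicates a seasonal period of 5.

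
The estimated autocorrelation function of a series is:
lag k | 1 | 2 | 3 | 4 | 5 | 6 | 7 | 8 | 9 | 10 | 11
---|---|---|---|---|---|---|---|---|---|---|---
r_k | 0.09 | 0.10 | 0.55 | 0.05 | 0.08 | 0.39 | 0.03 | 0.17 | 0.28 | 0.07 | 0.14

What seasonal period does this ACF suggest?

3

The largest autocorrelation is r_3 = 0.55, with weaker echoes at lags 6 (0.39) and 9 (0.28); the remaining lags stay at or below 0.17.
The dominant spike at lag 3 indicates a seasonal period of 3.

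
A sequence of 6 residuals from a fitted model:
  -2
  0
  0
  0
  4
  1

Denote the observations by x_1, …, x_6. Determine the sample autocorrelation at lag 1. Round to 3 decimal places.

Mean x̄ = (-2 + 0 + 0 + 0 + 4 + 1)/6 = 0.5000
Deviations from mean: -2.5000, -0.5000, -0.5000, -0.5000, 3.5000, 0.5000
Σ(x_t−x̄)(x_{t+1}−x̄) = (1.2500) + (0.2500) + (0.2500) + (-1.7500) + (1.7500) = 1.7500
Denominator Σ(x_t−x̄)² = 19.5000
r_1 = 1.7500 / 19.5000 = 0.090

0.090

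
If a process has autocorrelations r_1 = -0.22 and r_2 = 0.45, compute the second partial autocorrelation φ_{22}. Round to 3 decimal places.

φ_{22} = (r_2 − r_1²) / (1 − r_1²)
r_1² = (-0.22)² = 0.0484
Numerator = 0.45 − 0.0484 = 0.4016; denominator = 1 − 0.0484 = 0.9516
φ_{22} = 0.4016 / 0.9516 = 0.422

0.422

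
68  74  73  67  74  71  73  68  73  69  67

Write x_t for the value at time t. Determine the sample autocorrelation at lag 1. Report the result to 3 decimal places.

Mean x̄ = (68 + 74 + 73 + 67 + 74 + 71 + 73 + 68 + 73 + 69 + 67)/11 = 70.6364
Numerator Σ_{t=1}^{10}(x_t−x̄)(x_{t+1}−x̄) = -30.0413
Denominator Σ(x_t−x̄)² = 82.5455
r_1 = -30.0413 / 82.5455 = -0.364

-0.364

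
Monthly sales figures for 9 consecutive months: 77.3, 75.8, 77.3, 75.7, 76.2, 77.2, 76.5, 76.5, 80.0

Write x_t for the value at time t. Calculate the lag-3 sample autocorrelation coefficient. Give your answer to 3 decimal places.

Mean x̄ = (77.3 + 75.8 + 77.3 + 75.7 + 76.2 + 77.2 + 76.5 + 76.5 + 80.0)/9 = 76.9444
Numerator Σ_{t=1}^{6}(x_t−x̄)(x_{t+3}−x̄) = 2.1652
Denominator Σ(x_t−x̄)² = 13.4622
r_3 = 2.1652 / 13.4622 = 0.161

0.161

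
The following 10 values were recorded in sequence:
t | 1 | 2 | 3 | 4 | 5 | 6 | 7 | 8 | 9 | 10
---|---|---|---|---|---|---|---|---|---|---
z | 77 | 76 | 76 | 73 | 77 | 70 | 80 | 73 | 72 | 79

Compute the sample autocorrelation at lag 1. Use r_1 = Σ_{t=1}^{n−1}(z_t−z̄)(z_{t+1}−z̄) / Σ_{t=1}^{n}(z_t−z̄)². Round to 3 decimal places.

-0.578

Mean z̄ = (77 + 76 + 76 + 73 + 77 + 70 + 80 + 73 + 72 + 79)/10 = 75.3000
Numerator Σ_{t=1}^{9}(z_t−z̄)(z_{t+1}−z̄) = -53.1900
Denominator Σ(z_t−z̄)² = 92.1000
r_1 = -53.1900 / 92.1000 = -0.578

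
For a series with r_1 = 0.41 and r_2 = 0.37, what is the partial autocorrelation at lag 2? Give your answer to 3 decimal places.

0.243

φ_{22} = (r_2 − r_1²) / (1 − r_1²)
r_1² = (0.41)² = 0.1681
Numerator = 0.37 − 0.1681 = 0.2019; denominator = 1 − 0.1681 = 0.8319
φ_{22} = 0.2019 / 0.8319 = 0.243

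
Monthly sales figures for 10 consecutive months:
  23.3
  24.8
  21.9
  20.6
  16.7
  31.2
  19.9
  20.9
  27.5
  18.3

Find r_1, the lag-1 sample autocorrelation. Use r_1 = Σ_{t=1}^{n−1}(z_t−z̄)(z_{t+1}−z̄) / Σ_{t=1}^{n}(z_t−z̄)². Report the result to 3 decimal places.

Mean z̄ = (23.3 + 24.8 + 21.9 + 20.6 + 16.7 + 31.2 + 19.9 + 20.9 + 27.5 + 18.3)/10 = 22.5100
Numerator Σ_{t=1}^{9}(z_t−z̄)(z_{t+1}−z̄) = -85.3351
Denominator Σ(z_t−z̄)² = 171.1890
r_1 = -85.3351 / 171.1890 = -0.498

-0.498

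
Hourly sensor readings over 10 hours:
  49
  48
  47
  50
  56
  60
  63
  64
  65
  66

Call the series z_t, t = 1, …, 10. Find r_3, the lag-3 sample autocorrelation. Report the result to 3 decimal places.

Mean z̄ = (49 + 48 + 47 + 50 + 56 + 60 + 63 + 64 + 65 + 66)/10 = 56.8000
Numerator Σ_{t=1}^{7}(z_t−z̄)(z_{t+3}−z̄) = 64.0800
Denominator Σ(z_t−z̄)² = 533.6000
r_3 = 64.0800 / 533.6000 = 0.120

0.120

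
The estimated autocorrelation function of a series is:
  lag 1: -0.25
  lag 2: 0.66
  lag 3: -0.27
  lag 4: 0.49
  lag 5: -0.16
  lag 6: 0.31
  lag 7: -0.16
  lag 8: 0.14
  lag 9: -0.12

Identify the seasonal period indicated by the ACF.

The largest autocorrelation is r_2 = 0.66, with weaker echoes at lags 4 (0.49) and 6 (0.31); the remaining lags stay at or below 0.14.
The dominant spike at lag 2 indicates a seasonal period of 2.

2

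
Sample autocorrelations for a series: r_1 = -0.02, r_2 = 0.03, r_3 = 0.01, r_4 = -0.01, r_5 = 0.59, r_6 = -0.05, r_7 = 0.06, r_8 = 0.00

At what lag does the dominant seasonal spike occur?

The largest autocorrelation is r_5 = 0.59; the remaining lags stay at or below 0.06.
The dominant spike at lag 5 indicates a seasonal period of 5.

5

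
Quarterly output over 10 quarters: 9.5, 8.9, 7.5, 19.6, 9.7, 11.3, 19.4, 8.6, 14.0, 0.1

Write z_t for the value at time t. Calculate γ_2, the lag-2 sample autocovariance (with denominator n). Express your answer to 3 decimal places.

Mean z̄ = (9.5 + 8.9 + 7.5 + 19.6 + 9.7 + 11.3 + 19.4 + 8.6 + 14.0 + 0.1)/10 = 10.8600
Σ_{t=1}^{8}(z_t−z̄)(z_{t+2}−z̄) = 35.4148
γ_2 = 35.4148 / 10 = 3.541

3.541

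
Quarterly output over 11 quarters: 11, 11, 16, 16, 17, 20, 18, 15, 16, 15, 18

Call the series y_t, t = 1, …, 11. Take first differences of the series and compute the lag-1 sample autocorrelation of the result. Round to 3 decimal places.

First differences Δy: 0, 5, 0, 1, 3, -2, -3, 1, -1, 3
Mean of differences = 0.7000
Numerator Σ(Δy_t−Δȳ)(Δy_{t+1}−Δȳ) = -7.2900
Denominator Σ(Δy_t−Δȳ)² = 54.1000
r_1(Δy) = -7.2900 / 54.1000 = -0.135

-0.135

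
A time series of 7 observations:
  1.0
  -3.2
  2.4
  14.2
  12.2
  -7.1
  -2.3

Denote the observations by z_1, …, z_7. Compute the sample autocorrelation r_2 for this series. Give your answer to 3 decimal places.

-0.592

Mean z̄ = (1.0 − 3.2 + 2.4 + 14.2 + 12.2 − 7.1 − 2.3)/7 = 2.4571
Numerator Σ_{t=1}^{5}(z_t−z̄)(z_{t+2}−z̄) = -225.4808
Denominator Σ(z_t−z̄)² = 380.9171
r_2 = -225.4808 / 380.9171 = -0.592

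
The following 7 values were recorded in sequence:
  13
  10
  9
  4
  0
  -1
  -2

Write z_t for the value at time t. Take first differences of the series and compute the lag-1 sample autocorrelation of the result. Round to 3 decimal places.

First differences Δz: -3, -1, -5, -4, -1, -1
Mean of differences = -2.5000
Numerator Σ(Δz_t−Δz̄)(Δz_{t+1}−Δz̄) = -0.7500
Denominator Σ(Δz_t−Δz̄)² = 15.5000
r_1(Δz) = -0.7500 / 15.5000 = -0.048

-0.048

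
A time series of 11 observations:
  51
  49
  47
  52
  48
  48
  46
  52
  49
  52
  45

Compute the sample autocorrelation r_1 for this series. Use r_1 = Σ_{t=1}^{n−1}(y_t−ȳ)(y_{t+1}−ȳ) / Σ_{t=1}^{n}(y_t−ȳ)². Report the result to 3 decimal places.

Mean ȳ = (51 + 49 + 47 + 52 + 48 + 48 + 46 + 52 + 49 + 52 + 45)/11 = 49.0000
Numerator Σ_{t=1}^{10}(y_t−ȳ)(y_{t+1}−ȳ) = -26.0000
Denominator Σ(y_t−ȳ)² = 62.0000
r_1 = -26.0000 / 62.0000 = -0.419

-0.419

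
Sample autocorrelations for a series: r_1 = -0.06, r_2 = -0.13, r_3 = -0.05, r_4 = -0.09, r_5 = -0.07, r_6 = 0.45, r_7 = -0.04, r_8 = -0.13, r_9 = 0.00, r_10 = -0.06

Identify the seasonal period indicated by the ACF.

The largest autocorrelation is r_6 = 0.45; the remaining lags stay at or below 0.00.
The dominant spike at lag 6 indicates a seasonal period of 6.

6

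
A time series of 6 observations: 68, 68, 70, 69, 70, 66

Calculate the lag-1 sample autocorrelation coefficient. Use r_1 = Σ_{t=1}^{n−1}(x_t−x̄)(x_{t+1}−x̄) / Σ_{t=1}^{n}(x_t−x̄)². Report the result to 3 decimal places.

Mean x̄ = (68 + 68 + 70 + 69 + 70 + 66)/6 = 68.5000
Deviations from mean: -0.5000, -0.5000, 1.5000, 0.5000, 1.5000, -2.5000
Numerator Σ_{t=1}^{5}(x_t−x̄)(x_{t+1}−x̄) = -2.7500
Denominator Σ(x_t−x̄)² = 11.5000
r_1 = -2.7500 / 11.5000 = -0.239

-0.239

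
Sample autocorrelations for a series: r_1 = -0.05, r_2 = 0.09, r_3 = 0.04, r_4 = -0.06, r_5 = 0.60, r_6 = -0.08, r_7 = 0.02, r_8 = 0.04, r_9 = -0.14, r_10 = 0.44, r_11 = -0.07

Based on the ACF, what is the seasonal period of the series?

The largest autocorrelation is r_5 = 0.60, with a weaker echo at lag 10 (0.44); the remaining lags stay at or below 0.09.
The dominant spike at lag 5 indicates a seasonal period of 5.

5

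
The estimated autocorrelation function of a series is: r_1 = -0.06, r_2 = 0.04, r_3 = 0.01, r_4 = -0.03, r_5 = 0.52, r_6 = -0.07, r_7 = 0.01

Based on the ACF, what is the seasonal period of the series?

The largest autocorrelation is r_5 = 0.52; the remaining lags stay at or below 0.04.
The dominant spike at lag 5 indicates a seasonal period of 5.

5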